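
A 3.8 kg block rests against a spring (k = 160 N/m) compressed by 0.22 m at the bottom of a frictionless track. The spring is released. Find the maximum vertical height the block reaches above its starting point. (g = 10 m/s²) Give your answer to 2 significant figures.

h = 0.10 m

All spring PE becomes gravitational PE at the highest point: ½kx² = mgh
h = kx²/(2mg) = (160)(0.22)²/(2 × 3.8 × 10) = 0.1019 m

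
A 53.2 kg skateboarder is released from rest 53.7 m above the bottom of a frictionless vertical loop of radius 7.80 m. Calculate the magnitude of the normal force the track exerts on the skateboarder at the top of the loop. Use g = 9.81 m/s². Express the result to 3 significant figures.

N = 4580 N

Energy from release to top (height 2r): mgh = ½mv_top² + mg(2r)
v_top² = 2g(h − 2r) = 2(9.81)(53.7 − 15.60) = 747.52 m²/s²
At the top, both N and weight point toward the centre: N + mg = mv_top²/r
N = m(v_top²/r − g) = 53.2(747.52/7.80 − 9.81) = 4577 N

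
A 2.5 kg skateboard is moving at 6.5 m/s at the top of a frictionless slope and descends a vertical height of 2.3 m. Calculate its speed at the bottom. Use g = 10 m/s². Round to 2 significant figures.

Equating total energy at the two states: ½mv₀² + mgh = ½mv²
The mass cancels from both sides.
v² = v₀² + 2gh = (6.5)² + 2(10)(2.3) = 88.250
v = √88.250 = 9.394 m/s

v = 9.4 m/s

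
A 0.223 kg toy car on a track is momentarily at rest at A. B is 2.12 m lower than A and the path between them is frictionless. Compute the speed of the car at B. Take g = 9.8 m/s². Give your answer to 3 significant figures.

Equating total energy at the two states: mgh = ½mv²
v = √(2gh) = √(2 × 9.8 × 2.12) = √41.552 = 6.446 m/s

v = 6.45 m/s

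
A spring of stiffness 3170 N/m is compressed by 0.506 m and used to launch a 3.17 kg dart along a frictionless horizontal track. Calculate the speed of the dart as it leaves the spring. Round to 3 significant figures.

Conservation of energy: ½kx² = ½mv²
v = x√(k/m) = 0.506 × √(3170/3.17) = 16.00 m/s

v = 16.0 m/s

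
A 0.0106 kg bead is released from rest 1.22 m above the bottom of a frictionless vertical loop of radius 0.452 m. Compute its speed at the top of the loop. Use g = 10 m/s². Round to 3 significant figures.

v = 2.51 m/s

Energy conservation: mgh = ½mv_top² + mg(2r)
v_top² = 2g(h − 2r) = 2(10)(1.22 − 0.9040) = 6.320
v_top = 2.514 m/s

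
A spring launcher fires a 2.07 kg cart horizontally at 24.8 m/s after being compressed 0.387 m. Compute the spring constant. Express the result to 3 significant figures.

k = 8500 N/m

Energy stored in the spring equals the launch KE: ½kx² = ½mv²
k = mv²/x² = (2.07)(24.8)²/(0.387)² = 8501 N/m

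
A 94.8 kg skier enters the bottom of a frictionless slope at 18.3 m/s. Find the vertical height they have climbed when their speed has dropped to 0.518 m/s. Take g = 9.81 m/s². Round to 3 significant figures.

h = 17.1 m

Conservation of energy: ½mv₁² = ½mv₂² + mgh
h = (v₁² − v₂²)/(2g) = (18.3² − 0.518²)/(2 × 9.81) = 17.06 m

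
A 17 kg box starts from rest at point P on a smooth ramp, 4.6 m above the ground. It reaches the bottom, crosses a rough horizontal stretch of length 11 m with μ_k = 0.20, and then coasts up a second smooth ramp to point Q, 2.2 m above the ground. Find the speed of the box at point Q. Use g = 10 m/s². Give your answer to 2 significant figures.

v = 2.0 m/s

Energy at P: mgh₁ = (17)(10)(4.6) = 782.00 J
Friction loss: W_f = μ_k mg d = 374.0 J
At Q: ½mv² + mgh₂ = mgh₁ − W_f
½mv² = 782.00 − 374.0 − 374.00 = 34.000 J
v = √(2 × 34.000/17) = 2.000 m/s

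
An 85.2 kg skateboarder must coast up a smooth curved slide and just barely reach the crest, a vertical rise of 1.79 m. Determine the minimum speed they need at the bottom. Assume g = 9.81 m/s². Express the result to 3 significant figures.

v = 5.93 m/s

At the top they are momentarily at rest, so all KE converts to PE: ½mv² = mgh
v = √(2gh) = √(2 × 9.81 × 1.79) = 5.926 m/s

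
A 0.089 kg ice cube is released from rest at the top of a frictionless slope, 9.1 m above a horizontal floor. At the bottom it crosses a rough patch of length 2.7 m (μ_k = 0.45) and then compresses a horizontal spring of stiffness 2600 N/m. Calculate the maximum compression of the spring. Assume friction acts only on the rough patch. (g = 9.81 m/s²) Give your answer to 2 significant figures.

x = 0.073 m

Initial energy: E₁ = mgh = (0.089)(9.81)(9.1) = 7.9451 J
Friction removes W_f = μ_k mg d = (0.45)(0.089)(9.81)(2.7) = 1.061 J
Energy reaching the spring: E = 7.9451 − 1.061 = 6.8843 J
At max compression ½kx² = E ⇒ x = √(2E/k) = √(2 × 6.8843/2600) = 0.07277 m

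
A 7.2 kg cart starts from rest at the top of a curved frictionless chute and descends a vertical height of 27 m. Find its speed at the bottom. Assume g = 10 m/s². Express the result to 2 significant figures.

Mechanical energy is conserved (no friction): mgh = ½mv²
v = √(2gh) = √(2 × 10 × 27) = √540.00 = 23.24 m/s

v = 23 m/s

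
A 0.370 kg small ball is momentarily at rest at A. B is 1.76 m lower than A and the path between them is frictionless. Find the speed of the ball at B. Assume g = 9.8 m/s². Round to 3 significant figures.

Energy conservation between the two points: mgh = ½mv²
The mass cancels from both sides.
v = √(2gh) = √(2 × 9.8 × 1.76) = √34.496 = 5.873 m/s

v = 5.87 m/s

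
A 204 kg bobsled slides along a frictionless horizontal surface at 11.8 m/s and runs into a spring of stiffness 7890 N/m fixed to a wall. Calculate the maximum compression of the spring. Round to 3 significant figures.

x = 1.90 m

Conservation of energy between contact and max compression: ½mv² = ½kx²
x = v√(m/k) = 11.8 × √(204/7890) = 1.897 m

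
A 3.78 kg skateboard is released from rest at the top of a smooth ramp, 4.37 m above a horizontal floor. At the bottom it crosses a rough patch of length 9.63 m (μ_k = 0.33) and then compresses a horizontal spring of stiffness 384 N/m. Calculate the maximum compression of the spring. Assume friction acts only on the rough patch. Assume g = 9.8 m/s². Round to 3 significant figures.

Initial energy: E₁ = mgh = (3.78)(9.8)(4.37) = 161.88 J
Friction removes W_f = μ_k mg d = (0.33)(3.78)(9.8)(9.63) = 117.7 J
Energy reaching the spring: E = 161.88 − 117.7 = 44.160 J
At max compression ½kx² = E ⇒ x = √(2E/k) = √(2 × 44.160/384) = 0.4796 m

x = 0.480 m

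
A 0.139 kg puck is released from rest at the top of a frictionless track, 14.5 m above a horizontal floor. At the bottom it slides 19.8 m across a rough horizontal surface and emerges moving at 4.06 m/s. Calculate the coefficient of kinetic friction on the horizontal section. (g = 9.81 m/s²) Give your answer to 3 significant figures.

μ_k = 0.690

Applying the work–energy principle:
mgh = ½mv² + μ_k m g d
mgh = 19.772 J; ½mv² = 1.1456 J
W_f = 19.772 − 1.1456 = 18.63 J
μ_k = W_f/(mg·d) = 18.63/(1.364 × 19.8) = 0.6899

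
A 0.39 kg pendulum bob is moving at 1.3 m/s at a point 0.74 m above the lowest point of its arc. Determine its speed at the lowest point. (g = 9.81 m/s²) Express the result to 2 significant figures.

By conservation of mechanical energy, ½mv₀² + mgh = ½mv²
v² = v₀² + 2gh = (1.3)² + 2(9.81)(0.74) = 16.209
v = √16.209 = 4.026 m/s

v = 4.0 m/s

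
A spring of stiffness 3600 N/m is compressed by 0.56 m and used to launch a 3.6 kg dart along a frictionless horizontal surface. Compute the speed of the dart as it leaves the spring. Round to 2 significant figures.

v = 18 m/s

Conservation of energy: ½kx² = ½mv²
v = x√(k/m) = 0.56 × √(3600/3.6) = 17.71 m/s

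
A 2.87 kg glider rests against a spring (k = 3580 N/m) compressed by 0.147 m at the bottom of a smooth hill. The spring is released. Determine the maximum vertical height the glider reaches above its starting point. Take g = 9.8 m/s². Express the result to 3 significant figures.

Energy conservation from release to the highest point: ½kx² = mgh
h = kx²/(2mg) = (3580)(0.147)²/(2 × 2.87 × 9.8) = 1.375 m

h = 1.38 m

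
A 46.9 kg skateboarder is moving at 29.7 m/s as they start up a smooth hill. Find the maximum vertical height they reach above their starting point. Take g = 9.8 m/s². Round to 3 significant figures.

Setting KE at the bottom equal to PE gained: ½mv² = mgh
h = v²/(2g) = 29.7²/(2 × 9.8) = 45.00 m

h = 45.0 m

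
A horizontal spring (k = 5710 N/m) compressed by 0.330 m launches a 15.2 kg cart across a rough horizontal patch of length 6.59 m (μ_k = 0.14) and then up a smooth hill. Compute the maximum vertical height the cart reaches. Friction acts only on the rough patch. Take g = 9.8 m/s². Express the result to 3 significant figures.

Spring energy: E₀ = ½kx² = ½(5710)(0.330)² = 310.91 J
Friction: W_f = μ_k mg d = (0.14)(15.2)(9.8)(6.59) = 137.4 J
Energy at base of ramp: E = 310.91 − 137.4 = 173.48 J
At max height all remaining energy is PE: mgh = E ⇒ h = E/(mg) = 173.48/(15.2 × 9.8) = 1.165 m

h = 1.16 m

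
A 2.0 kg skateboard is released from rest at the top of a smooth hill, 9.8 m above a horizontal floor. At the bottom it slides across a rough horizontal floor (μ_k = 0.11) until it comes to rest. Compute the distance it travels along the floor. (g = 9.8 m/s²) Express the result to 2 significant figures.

d = 89 m

Applying the work–energy principle:
At rest all PE has been dissipated by friction: mgh = μ_k m g d
d = h/μ_k = 9.8/0.11 = 89.09 m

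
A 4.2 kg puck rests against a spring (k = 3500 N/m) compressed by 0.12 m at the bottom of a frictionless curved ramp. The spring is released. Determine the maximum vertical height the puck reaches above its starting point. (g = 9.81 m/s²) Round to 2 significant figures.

At maximum height the puck is at rest, so ½kx² = mgh
h = kx²/(2mg) = (3500)(0.12)²/(2 × 4.2 × 9.81) = 0.6116 m

h = 0.61 m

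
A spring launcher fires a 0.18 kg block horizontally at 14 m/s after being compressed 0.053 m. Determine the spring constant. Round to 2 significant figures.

k = 13000 N/m

Spring PE at full compression equals KE at release: ½kx² = ½mv²
k = mv²/x² = (0.18)(14)²/(0.053)² = 12560 N/m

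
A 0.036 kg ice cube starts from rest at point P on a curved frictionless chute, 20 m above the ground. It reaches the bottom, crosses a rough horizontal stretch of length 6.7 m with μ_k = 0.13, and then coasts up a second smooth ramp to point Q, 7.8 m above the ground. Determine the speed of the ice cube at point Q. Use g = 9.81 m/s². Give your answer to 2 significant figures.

Energy at P: mgh₁ = (0.036)(9.81)(20) = 7.0632 J
Friction loss: W_f = μ_k mg d = 0.3076 J
At Q: ½mv² + mgh₂ = mgh₁ − W_f
½mv² = 7.0632 − 0.3076 − 2.7546 = 4.0009 J
v = √(2 × 4.0009/0.036) = 14.91 m/s

v = 15 m/s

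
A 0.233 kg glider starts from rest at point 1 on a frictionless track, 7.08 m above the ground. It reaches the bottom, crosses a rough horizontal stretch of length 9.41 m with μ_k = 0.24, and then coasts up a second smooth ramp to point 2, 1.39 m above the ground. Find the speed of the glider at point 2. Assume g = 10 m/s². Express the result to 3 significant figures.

Energy at 1: mgh₁ = (0.233)(10)(7.08) = 16.496 J
Friction loss: W_f = μ_k mg d = 5.262 J
At 2: ½mv² + mgh₂ = mgh₁ − W_f
½mv² = 16.496 − 5.262 − 3.2387 = 7.9956 J
v = √(2 × 7.9956/0.233) = 8.284 m/s

v = 8.28 m/s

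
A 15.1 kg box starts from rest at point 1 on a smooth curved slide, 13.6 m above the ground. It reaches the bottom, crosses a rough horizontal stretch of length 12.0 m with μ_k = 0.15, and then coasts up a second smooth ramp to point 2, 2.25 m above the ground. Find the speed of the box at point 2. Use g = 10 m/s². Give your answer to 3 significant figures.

v = 13.8 m/s

Energy at 1: mgh₁ = (15.1)(10)(13.6) = 2053.6 J
Friction loss: W_f = μ_k mg d = 271.8 J
At 2: ½mv² + mgh₂ = mgh₁ − W_f
½mv² = 2053.6 − 271.8 − 339.75 = 1442.0 J
v = √(2 × 1442.0/15.1) = 13.82 m/s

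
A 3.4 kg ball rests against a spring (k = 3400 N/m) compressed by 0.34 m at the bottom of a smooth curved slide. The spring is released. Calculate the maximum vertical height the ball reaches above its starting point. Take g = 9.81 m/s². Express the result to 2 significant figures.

h = 5.9 m

All spring PE becomes gravitational PE at the highest point: ½kx² = mgh
h = kx²/(2mg) = (3400)(0.34)²/(2 × 3.4 × 9.81) = 5.892 m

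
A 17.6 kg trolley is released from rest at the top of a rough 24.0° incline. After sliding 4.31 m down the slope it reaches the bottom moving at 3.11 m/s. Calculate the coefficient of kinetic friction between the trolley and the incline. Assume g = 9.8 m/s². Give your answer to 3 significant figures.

μ_k = 0.320

Energy balance down the incline: mg L sinθ − ½mv² = μ_k (mg cosθ) L
mgL sinθ = 302.36 J; ½mv² = 85.114 J
W_f = 302.36 − 85.114 = 217.2 J
μ_k = W_f/(mg cosθ · L) = 217.2/(157.6 × 4.31) = 0.3199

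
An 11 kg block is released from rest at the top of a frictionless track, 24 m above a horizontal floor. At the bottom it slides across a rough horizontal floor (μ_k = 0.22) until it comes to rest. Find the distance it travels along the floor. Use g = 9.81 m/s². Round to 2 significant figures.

d = 110 m

Energy bookkeeping (friction removes W_f = μ_k N d):
At rest all PE has been dissipated by friction: mgh = μ_k m g d
d = h/μ_k = 24/0.22 = 109.1 m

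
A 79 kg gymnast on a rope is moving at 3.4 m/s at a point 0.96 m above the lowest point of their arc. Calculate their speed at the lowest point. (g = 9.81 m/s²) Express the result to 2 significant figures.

Energy conservation between the two points: ½mv₀² + mgh = ½mv²
v² = v₀² + 2gh = (3.4)² + 2(9.81)(0.96) = 30.395
v = √30.395 = 5.513 m/s

v = 5.5 m/s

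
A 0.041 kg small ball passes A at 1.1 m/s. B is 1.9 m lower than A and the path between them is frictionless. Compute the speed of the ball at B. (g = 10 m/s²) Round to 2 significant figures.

v = 6.3 m/s

Energy conservation between the two points: ½mv₀² + mgh = ½mv²
The mass cancels from both sides.
v² = v₀² + 2gh = (1.1)² + 2(10)(1.9) = 39.210
v = √39.210 = 6.262 m/s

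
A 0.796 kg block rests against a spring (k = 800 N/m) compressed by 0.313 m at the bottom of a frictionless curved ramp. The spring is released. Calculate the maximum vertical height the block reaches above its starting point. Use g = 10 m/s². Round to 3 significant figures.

Energy conservation from release to the highest point: ½kx² = mgh
h = kx²/(2mg) = (800)(0.313)²/(2 × 0.796 × 10) = 4.923 m

h = 4.92 m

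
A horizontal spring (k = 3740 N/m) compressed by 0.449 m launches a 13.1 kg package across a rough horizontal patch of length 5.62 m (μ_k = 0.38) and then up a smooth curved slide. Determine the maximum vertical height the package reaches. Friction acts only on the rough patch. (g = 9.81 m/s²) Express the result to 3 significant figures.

h = 0.798 m

Spring energy: E₀ = ½kx² = ½(3740)(0.449)² = 376.99 J
Friction: W_f = μ_k mg d = (0.38)(13.1)(9.81)(5.62) = 274.4 J
Energy at base of ramp: E = 376.99 − 274.4 = 102.55 J
At max height all remaining energy is PE: mgh = E ⇒ h = E/(mg) = 102.55/(13.1 × 9.81) = 0.7980 m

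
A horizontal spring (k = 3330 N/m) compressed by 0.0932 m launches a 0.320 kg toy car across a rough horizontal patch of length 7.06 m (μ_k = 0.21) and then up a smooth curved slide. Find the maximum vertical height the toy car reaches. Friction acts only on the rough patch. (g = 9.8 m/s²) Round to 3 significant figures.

Spring energy: E₀ = ½kx² = ½(3330)(0.0932)² = 14.463 J
Friction: W_f = μ_k mg d = (0.21)(0.320)(9.8)(7.06) = 4.649 J
Energy at base of ramp: E = 14.463 − 4.649 = 9.8132 J
At max height all remaining energy is PE: mgh = E ⇒ h = E/(mg) = 9.8132/(0.320 × 9.8) = 3.129 m

h = 3.13 m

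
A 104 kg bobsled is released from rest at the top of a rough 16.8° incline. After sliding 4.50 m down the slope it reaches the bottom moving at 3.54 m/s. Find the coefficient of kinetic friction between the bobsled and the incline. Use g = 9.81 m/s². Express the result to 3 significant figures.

mgh = ½mv² + μ_k (mg cosθ) L, with h = L sinθ
mgL sinθ = 1327.0 J; ½mv² = 651.64 J
W_f = 1327.0 − 651.64 = 675.3 J
μ_k = W_f/(mg cosθ · L) = 675.3/(976.7 × 4.50) = 0.1537

μ_k = 0.154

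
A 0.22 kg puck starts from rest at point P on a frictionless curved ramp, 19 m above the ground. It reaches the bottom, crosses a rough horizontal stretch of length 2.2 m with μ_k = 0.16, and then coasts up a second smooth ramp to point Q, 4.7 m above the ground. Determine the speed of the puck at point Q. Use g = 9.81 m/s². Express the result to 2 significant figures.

Energy at P: mgh₁ = (0.22)(9.81)(19) = 41.006 J
Friction loss: W_f = μ_k mg d = 0.7597 J
At Q: ½mv² + mgh₂ = mgh₁ − W_f
½mv² = 41.006 − 0.7597 − 10.144 = 30.103 J
v = √(2 × 30.103/0.22) = 16.54 m/s

v = 17 m/s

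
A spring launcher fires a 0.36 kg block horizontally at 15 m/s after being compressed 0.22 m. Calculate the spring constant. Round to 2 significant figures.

Spring PE at full compression equals KE at release: ½kx² = ½mv²
k = mv²/x² = (0.36)(15)²/(0.22)² = 1674 N/m

k = 1700 N/m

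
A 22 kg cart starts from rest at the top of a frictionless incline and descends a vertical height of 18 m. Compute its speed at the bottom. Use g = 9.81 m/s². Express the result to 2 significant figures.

Equating total energy at the two states: mgh = ½mv²
v = √(2gh) = √(2 × 9.81 × 18) = √353.16 = 18.79 m/s

v = 19 m/s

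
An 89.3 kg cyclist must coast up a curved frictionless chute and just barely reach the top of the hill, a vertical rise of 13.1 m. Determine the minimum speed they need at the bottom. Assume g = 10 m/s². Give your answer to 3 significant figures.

v = 16.2 m/s

At the top they are momentarily at rest, so all KE converts to PE: ½mv² = mgh
v = √(2gh) = √(2 × 10 × 13.1) = 16.19 m/s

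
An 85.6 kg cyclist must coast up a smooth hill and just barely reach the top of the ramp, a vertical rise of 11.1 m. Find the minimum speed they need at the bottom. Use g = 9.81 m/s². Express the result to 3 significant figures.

v = 14.8 m/s

At the top they are momentarily at rest, so all KE converts to PE: ½mv² = mgh
v = √(2gh) = √(2 × 9.81 × 11.1) = 14.76 m/s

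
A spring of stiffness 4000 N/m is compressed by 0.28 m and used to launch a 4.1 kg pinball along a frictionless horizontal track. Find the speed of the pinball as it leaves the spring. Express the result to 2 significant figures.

v = 8.7 m/s

Conservation of energy: ½kx² = ½mv²
v = x√(k/m) = 0.28 × √(4000/4.1) = 8.746 m/s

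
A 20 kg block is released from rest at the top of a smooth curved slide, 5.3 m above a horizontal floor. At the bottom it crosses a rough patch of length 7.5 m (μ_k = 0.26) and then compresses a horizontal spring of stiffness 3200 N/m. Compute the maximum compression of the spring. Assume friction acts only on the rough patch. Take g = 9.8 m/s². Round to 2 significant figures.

Initial energy: E₁ = mgh = (20)(9.8)(5.3) = 1038.8 J
Friction removes W_f = μ_k mg d = (0.26)(20)(9.8)(7.5) = 382.2 J
Energy reaching the spring: E = 1038.8 − 382.2 = 656.60 J
At max compression ½kx² = E ⇒ x = √(2E/k) = √(2 × 656.60/3200) = 0.6406 m

x = 0.64 m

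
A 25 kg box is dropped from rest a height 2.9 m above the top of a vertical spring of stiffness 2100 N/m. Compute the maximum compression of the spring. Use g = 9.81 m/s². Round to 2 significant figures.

Take the reference level at the top of the uncompressed spring. At max compression the box has fallen H + x and is momentarily at rest:
mg(H + x) = ½kx²
½(2100)x² − (25)(9.81)x − (25)(9.81)(2.9) = 0
1050x² − 245.2x − 711.2 = 0
x = [245.2 + √(60148 + 2.9871e+06)]/(2 × 1050) = 0.9480 m

x = 0.95 m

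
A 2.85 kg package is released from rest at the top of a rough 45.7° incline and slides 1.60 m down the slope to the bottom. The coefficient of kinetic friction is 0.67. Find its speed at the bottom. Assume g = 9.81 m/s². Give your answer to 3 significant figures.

v = 2.79 m/s

Energy: mgh = ½mv² + W_f, with h = L sinθ and W_f = μ_k (mg cosθ) L
mgh = mgL sinθ = (2.85)(9.81)(1.60)sin45.7° = 32.016 J
W_f = μ_k mg cosθ · L = (0.67)(2.85)(9.81)cos45.7°·1.60 = 20.93 J
½mv² = 32.016 − 20.93 = 11.083 J
v = √(2 × 11.083/2.85) = 2.789 m/s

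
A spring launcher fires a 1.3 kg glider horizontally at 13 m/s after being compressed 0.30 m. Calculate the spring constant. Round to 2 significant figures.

k = 2400 N/m

Spring PE at full compression equals KE at release: ½kx² = ½mv²
k = mv²/x² = (1.3)(13)²/(0.30)² = 2441 N/m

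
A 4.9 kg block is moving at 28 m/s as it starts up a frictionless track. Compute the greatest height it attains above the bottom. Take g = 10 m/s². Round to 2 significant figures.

By energy conservation, ½mv² = mgh
h = v²/(2g) = 28²/(2 × 10) = 39.20 m

h = 39 m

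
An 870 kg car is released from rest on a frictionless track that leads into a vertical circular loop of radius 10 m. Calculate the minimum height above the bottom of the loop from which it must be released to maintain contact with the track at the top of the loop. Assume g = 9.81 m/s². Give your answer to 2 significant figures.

h = 25 m

At the top, for minimum speed gravity alone supplies the centripetal force: mg = mv_top²/r ⇒ v_top² = gr = 98.10 m²/s²
Energy conservation from release height h to the top (height 2r): mgh = ½mv_top² + mg(2r)
h = v_top²/(2g) + 2r = r/2 + 2r = 5r/2 = 25.00 m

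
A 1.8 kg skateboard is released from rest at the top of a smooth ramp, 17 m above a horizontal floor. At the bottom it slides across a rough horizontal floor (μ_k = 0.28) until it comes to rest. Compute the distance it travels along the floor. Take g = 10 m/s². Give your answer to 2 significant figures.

d = 61 m

Energy bookkeeping (friction removes W_f = μ_k N d):
At rest all PE has been dissipated by friction: mgh = μ_k m g d
d = h/μ_k = 17/0.28 = 60.71 m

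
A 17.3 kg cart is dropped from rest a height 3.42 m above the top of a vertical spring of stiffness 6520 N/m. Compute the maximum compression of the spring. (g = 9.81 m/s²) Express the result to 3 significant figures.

Let x be the compression. The total drop is H + x, and the cart is instantaneously at rest at max compression, so energy conservation gives:
mg(H + x) = ½kx²
½(6520)x² − (17.3)(9.81)x − (17.3)(9.81)(3.42) = 0
3260x² − 169.7x − 580.4 = 0
x = [169.7 + √(28803 + 7.5687e+06)]/(2 × 3260) = 0.4488 m

x = 0.449 m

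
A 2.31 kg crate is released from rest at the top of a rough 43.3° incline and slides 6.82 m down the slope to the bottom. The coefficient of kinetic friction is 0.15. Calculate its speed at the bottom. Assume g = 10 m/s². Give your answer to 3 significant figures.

v = 8.87 m/s

Work–energy: mg(L sinθ) − μ_k(mg cosθ)L = ½mv²
mgh = mgL sinθ = (2.31)(10)(6.82)sin43.3° = 108.05 J
W_f = μ_k mg cosθ · L = (0.15)(2.31)(10)cos43.3°·6.82 = 17.20 J
½mv² = 108.05 − 17.20 = 90.847 J
v = √(2 × 90.847/2.31) = 8.869 m/s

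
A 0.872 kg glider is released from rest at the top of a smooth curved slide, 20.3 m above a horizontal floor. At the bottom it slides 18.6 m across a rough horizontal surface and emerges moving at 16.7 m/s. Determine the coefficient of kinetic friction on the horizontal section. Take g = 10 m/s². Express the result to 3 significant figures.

Energy bookkeeping (friction removes W_f = μ_k N d):
mgh = ½mv² + μ_k m g d
mgh = 177.02 J; ½mv² = 121.60 J
W_f = 177.02 − 121.60 = 55.42 J
μ_k = W_f/(mg·d) = 55.42/(8.720 × 18.6) = 0.3417

μ_k = 0.342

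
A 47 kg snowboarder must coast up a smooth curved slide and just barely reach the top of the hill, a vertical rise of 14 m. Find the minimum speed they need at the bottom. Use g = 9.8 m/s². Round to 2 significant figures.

At the top they are momentarily at rest, so all KE converts to PE: ½mv² = mgh
v = √(2gh) = √(2 × 9.8 × 14) = 16.57 m/s

v = 17 m/s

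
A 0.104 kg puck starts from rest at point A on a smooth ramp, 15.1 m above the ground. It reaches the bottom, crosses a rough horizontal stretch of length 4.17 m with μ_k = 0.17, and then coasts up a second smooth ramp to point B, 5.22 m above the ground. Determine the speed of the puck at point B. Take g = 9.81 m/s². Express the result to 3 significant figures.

Energy at A: mgh₁ = (0.104)(9.81)(15.1) = 15.406 J
Friction loss: W_f = μ_k mg d = 0.7232 J
At B: ½mv² + mgh₂ = mgh₁ − W_f
½mv² = 15.406 − 0.7232 − 5.3257 = 9.3567 J
v = √(2 × 9.3567/0.104) = 13.41 m/s

v = 13.4 m/s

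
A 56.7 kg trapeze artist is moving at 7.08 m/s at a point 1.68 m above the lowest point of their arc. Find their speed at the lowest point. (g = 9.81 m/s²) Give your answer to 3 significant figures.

By conservation of mechanical energy, ½mv₀² + mgh = ½mv²
v² = v₀² + 2gh = (7.08)² + 2(9.81)(1.68) = 83.088
v = √83.088 = 9.115 m/s

v = 9.12 m/s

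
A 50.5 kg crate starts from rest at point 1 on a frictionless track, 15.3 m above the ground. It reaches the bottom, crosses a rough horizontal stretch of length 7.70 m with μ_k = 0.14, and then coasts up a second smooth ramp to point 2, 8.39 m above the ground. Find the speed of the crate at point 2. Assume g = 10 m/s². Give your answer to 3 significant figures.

Energy at 1: mgh₁ = (50.5)(10)(15.3) = 7726.5 J
Friction loss: W_f = μ_k mg d = 544.4 J
At 2: ½mv² + mgh₂ = mgh₁ − W_f
½mv² = 7726.5 − 544.4 − 4237.0 = 2945.2 J
v = √(2 × 2945.2/50.5) = 10.80 m/s

v = 10.8 m/s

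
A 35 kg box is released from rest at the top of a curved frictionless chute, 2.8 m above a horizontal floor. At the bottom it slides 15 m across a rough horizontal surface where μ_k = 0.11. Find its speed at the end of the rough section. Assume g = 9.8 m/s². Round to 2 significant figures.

Energy bookkeeping (friction removes W_f = μ_k N d):
mgh = ½mv² + μ_k m g d
W_f = μ_k mg d = (0.11)(35)(9.8)(15) = 565.9 J
½mv² = mgh − W_f = 960.40 − 565.9 = 394.45 J
v = √(2 × 394.45/35) = 4.748 m/s

v = 4.7 m/s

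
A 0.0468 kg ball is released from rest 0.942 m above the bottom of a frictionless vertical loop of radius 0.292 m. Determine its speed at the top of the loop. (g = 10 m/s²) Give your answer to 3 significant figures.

Energy conservation: mgh = ½mv_top² + mg(2r)
v_top² = 2g(h − 2r) = 2(10)(0.942 − 0.5840) = 7.160
v_top = 2.676 m/s

v = 2.68 m/s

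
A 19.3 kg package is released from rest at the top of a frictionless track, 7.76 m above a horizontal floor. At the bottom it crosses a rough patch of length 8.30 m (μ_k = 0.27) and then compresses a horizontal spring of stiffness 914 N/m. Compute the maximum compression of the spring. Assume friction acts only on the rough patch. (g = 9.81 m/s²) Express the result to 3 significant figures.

Initial energy: E₁ = mgh = (19.3)(9.81)(7.76) = 1469.2 J
Friction removes W_f = μ_k mg d = (0.27)(19.3)(9.81)(8.30) = 424.3 J
Energy reaching the spring: E = 1469.2 − 424.3 = 1044.9 J
At max compression ½kx² = E ⇒ x = √(2E/k) = √(2 × 1044.9/914) = 1.512 m

x = 1.51 m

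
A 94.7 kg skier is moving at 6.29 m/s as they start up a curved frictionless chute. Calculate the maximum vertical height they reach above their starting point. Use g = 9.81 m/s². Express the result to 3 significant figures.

Setting KE at the bottom equal to PE gained: ½mv² = mgh
h = v²/(2g) = 6.29²/(2 × 9.81) = 2.017 m

h = 2.02 m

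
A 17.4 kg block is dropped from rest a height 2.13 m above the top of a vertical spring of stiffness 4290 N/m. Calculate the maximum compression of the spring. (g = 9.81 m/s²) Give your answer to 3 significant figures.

Measuring PE from the top of the relaxed spring, at max compression the block has dropped H + x with zero KE, so:
mg(H + x) = ½kx²
½(4290)x² − (17.4)(9.81)x − (17.4)(9.81)(2.13) = 0
2145x² − 170.7x − 363.6 = 0
x = [170.7 + √(29136 + 3.1195e+06)]/(2 × 2145) = 0.4534 m

x = 0.453 m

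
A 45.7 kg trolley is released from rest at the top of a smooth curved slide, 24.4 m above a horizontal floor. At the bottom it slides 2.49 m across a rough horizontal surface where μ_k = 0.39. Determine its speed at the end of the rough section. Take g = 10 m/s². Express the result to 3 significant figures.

Energy at the top = energy at the end + work done against friction:
mgh = ½mv² + μ_k m g d
W_f = μ_k mg d = (0.39)(45.7)(10)(2.49) = 443.8 J
½mv² = mgh − W_f = 11151 − 443.8 = 10707 J
v = √(2 × 10707/45.7) = 21.65 m/s

v = 21.6 m/s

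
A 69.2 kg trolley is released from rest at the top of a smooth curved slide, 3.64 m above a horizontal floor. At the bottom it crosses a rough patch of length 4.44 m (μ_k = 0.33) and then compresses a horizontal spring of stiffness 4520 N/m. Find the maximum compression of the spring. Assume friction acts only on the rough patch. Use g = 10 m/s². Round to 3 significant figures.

Initial energy: E₁ = mgh = (69.2)(10)(3.64) = 2518.9 J
Friction removes W_f = μ_k mg d = (0.33)(69.2)(10)(4.44) = 1014 J
Energy reaching the spring: E = 2518.9 − 1014 = 1505.0 J
At max compression ½kx² = E ⇒ x = √(2E/k) = √(2 × 1505.0/4520) = 0.8160 m

x = 0.816 m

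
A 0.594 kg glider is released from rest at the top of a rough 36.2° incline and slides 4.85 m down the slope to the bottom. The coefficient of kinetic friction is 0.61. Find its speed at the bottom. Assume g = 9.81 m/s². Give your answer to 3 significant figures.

Energy: mgh = ½mv² + W_f, with h = L sinθ and W_f = μ_k (mg cosθ) L
mgh = mgL sinθ = (0.594)(9.81)(4.85)sin36.2° = 16.691 J
W_f = μ_k mg cosθ · L = (0.61)(0.594)(9.81)cos36.2°·4.85 = 13.91 J
½mv² = 16.691 − 13.91 = 2.7798 J
v = √(2 × 2.7798/0.594) = 3.059 m/s

v = 3.06 m/s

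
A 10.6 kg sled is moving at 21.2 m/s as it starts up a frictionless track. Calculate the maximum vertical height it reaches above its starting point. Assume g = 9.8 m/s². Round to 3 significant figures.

Setting KE at the bottom equal to PE gained: ½mv² = mgh
h = v²/(2g) = 21.2²/(2 × 9.8) = 22.93 m

h = 22.9 m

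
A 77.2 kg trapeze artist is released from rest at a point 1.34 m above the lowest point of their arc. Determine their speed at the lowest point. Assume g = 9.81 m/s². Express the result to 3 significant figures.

v = 5.13 m/s

Equating total energy at the two states: mgh = ½mv²
v = √(2gh) = √(2 × 9.81 × 1.34) = √26.291 = 5.127 m/s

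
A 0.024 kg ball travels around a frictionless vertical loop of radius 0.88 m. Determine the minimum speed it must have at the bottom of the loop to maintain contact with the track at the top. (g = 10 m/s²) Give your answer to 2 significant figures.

At the top: mg = mv_top²/r ⇒ v_top² = gr = 8.800 m²/s²
Energy from bottom to top (height 2r): ½mv_bot² = ½mv_top² + mg(2r)
v_bot² = gr + 4gr = 5gr = 44.00
v_bot = √(5gr) = 6.633 m/s

v = 6.6 m/s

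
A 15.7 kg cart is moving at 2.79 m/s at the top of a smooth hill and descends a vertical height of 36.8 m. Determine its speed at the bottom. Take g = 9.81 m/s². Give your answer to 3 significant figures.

Energy conservation between the two points: ½mv₀² + mgh = ½mv²
The mass cancels from both sides.
v² = v₀² + 2gh = (2.79)² + 2(9.81)(36.8) = 729.80
v = √729.80 = 27.01 m/s

v = 27.0 m/s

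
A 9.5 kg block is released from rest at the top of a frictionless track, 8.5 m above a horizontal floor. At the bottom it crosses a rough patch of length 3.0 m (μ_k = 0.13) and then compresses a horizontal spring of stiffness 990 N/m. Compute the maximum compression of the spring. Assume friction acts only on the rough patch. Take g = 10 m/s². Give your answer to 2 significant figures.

Initial energy: E₁ = mgh = (9.5)(10)(8.5) = 807.50 J
Friction removes W_f = μ_k mg d = (0.13)(9.5)(10)(3.0) = 37.05 J
Energy reaching the spring: E = 807.50 − 37.05 = 770.45 J
At max compression ½kx² = E ⇒ x = √(2E/k) = √(2 × 770.45/990) = 1.248 m

x = 1.2 m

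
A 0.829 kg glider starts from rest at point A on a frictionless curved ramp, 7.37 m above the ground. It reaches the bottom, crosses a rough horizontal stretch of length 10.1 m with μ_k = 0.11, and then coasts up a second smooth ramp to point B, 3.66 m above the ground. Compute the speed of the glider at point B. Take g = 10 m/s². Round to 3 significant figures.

Energy at A: mgh₁ = (0.829)(10)(7.37) = 61.097 J
Friction loss: W_f = μ_k mg d = 9.210 J
At B: ½mv² + mgh₂ = mgh₁ − W_f
½mv² = 61.097 − 9.210 − 30.341 = 21.546 J
v = √(2 × 21.546/0.829) = 7.210 m/s

v = 7.21 m/s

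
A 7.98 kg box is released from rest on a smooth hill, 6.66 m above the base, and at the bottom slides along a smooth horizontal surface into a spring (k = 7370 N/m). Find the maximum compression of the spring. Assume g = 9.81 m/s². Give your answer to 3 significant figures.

Gravitational PE at the top equals spring PE at max compression: mgh = ½kx²
x = √(2mgh/k) = √(2 × 7.98 × 9.81 × 6.66 / 7370) = 0.3761 m

x = 0.376 m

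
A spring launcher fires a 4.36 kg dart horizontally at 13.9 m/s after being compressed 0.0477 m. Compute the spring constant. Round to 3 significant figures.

Spring PE at full compression equals KE at release: ½kx² = ½mv²
k = mv²/x² = (4.36)(13.9)²/(0.0477)² = 370237 N/m

k = 370000 N/m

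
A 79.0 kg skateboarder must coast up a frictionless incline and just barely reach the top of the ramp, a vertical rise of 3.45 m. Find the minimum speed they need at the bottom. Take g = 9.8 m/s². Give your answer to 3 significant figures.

At the top they are momentarily at rest, so all KE converts to PE: ½mv² = mgh
v = √(2gh) = √(2 × 9.8 × 3.45) = 8.223 m/s

v = 8.22 m/s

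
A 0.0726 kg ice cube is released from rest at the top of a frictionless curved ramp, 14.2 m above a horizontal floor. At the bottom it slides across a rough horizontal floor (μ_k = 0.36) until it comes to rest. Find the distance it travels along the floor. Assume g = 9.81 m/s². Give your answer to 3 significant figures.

d = 39.4 m

Applying the work–energy principle:
At rest all PE has been dissipated by friction: mgh = μ_k m g d
d = h/μ_k = 14.2/0.36 = 39.44 m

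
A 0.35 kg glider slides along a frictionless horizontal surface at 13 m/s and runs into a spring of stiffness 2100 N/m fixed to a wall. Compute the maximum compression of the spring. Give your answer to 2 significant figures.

At max compression the glider is momentarily at rest: ½mv² = ½kx²
x = v√(m/k) = 13 × √(0.35/2100) = 0.1678 m

x = 0.17 m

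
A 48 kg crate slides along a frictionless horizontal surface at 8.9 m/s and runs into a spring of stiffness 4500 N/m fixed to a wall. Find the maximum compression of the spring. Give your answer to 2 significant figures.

x = 0.92 m

All KE is stored as spring PE at maximum compression: ½mv² = ½kx²
x = v√(m/k) = 8.9 × √(48/4500) = 0.9192 m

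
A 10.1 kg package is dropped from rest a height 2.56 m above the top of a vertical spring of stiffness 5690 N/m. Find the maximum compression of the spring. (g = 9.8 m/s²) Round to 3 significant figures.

Take the reference level at the top of the uncompressed spring. At max compression the package has fallen H + x and is momentarily at rest:
mg(H + x) = ½kx²
½(5690)x² − (10.1)(9.8)x − (10.1)(9.8)(2.56) = 0
2845x² − 98.98x − 253.4 = 0
x = [98.98 + √(9797 + 2.8836e+06)]/(2 × 2845) = 0.3163 m

x = 0.316 m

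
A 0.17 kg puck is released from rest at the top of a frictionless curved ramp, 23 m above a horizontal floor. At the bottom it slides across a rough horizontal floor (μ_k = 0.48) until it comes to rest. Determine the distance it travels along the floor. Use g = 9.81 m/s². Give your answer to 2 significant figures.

d = 48 m

Energy bookkeeping (friction removes W_f = μ_k N d):
At rest all PE has been dissipated by friction: mgh = μ_k m g d
d = h/μ_k = 23/0.48 = 47.92 m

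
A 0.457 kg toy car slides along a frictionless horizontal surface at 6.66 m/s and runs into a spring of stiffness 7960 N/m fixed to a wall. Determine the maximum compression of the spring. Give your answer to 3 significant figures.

All KE is stored as spring PE at maximum compression: ½mv² = ½kx²
x = v√(m/k) = 6.66 × √(0.457/7960) = 0.05046 m

x = 0.0505 m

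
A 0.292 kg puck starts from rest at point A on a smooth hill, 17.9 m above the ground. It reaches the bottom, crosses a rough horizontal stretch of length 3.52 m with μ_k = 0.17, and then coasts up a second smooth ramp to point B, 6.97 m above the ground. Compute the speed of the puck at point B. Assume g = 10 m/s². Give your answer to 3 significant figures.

v = 14.4 m/s

Energy at A: mgh₁ = (0.292)(10)(17.9) = 52.268 J
Friction loss: W_f = μ_k mg d = 1.747 J
At B: ½mv² + mgh₂ = mgh₁ − W_f
½mv² = 52.268 − 1.747 − 20.352 = 30.168 J
v = √(2 × 30.168/0.292) = 14.37 m/s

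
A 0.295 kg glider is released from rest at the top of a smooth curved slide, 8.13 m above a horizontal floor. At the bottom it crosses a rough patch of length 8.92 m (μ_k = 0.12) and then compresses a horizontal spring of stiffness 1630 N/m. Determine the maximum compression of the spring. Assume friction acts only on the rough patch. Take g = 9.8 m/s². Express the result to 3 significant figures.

x = 0.158 m

Initial energy: E₁ = mgh = (0.295)(9.8)(8.13) = 23.504 J
Friction removes W_f = μ_k mg d = (0.12)(0.295)(9.8)(8.92) = 3.095 J
Energy reaching the spring: E = 23.504 − 3.095 = 20.409 J
At max compression ½kx² = E ⇒ x = √(2E/k) = √(2 × 20.409/1630) = 0.1582 m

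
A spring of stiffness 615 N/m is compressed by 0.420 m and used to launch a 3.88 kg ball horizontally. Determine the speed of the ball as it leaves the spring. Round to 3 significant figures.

Spring PE converts entirely to kinetic energy: ½kx² = ½mv²
v = x√(k/m) = 0.420 × √(615/3.88) = 5.288 m/s

v = 5.29 m/s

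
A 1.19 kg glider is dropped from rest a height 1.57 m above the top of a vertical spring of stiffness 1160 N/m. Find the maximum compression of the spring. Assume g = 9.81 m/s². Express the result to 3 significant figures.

x = 0.188 m

Measuring PE from the top of the relaxed spring, at max compression the glider has dropped H + x with zero KE, so:
mg(H + x) = ½kx²
½(1160)x² − (1.19)(9.81)x − (1.19)(9.81)(1.57) = 0
580.0x² − 11.67x − 18.33 = 0
x = [11.67 + √(136.3 + 42521)]/(2 × 580.0) = 0.1881 m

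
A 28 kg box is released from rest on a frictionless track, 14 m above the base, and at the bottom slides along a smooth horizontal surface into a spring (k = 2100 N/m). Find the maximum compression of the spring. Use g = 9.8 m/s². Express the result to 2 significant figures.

At max compression the box is momentarily at rest: mgh = ½kx²
x = √(2mgh/k) = √(2 × 28 × 9.8 × 14 / 2100) = 1.913 m

x = 1.9 m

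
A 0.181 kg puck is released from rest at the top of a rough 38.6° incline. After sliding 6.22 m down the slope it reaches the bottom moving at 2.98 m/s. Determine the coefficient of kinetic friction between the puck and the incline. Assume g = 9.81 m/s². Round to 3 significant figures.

μ_k = 0.705

Energy balance down the incline: mg L sinθ − ½mv² = μ_k (mg cosθ) L
mgL sinθ = 6.8903 J; ½mv² = 0.80368 J
W_f = 6.8903 − 0.80368 = 6.087 J
μ_k = W_f/(mg cosθ · L) = 6.087/(1.388 × 6.22) = 0.7052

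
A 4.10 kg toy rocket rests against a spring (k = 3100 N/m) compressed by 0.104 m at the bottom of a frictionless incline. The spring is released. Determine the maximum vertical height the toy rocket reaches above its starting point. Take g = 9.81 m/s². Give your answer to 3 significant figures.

h = 0.417 m

All spring PE becomes gravitational PE at the highest point: ½kx² = mgh
h = kx²/(2mg) = (3100)(0.104)²/(2 × 4.10 × 9.81) = 0.4168 m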